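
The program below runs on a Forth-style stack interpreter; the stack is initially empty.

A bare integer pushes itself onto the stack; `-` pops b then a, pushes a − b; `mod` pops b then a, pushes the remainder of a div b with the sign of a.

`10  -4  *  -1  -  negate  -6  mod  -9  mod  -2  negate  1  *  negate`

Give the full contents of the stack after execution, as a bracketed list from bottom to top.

[3, -2]

10     : 10
-4     : 10 -4
*      : -40
-1     : -40 -1
-      : -39
negate : 39
-6     : 39 -6
mod    : 3
-9     : 3 -9
mod    : 3
-2     : 3 -2
negate : 3 2
1      : 3 2 1
*      : 3 2
negate : 3 -2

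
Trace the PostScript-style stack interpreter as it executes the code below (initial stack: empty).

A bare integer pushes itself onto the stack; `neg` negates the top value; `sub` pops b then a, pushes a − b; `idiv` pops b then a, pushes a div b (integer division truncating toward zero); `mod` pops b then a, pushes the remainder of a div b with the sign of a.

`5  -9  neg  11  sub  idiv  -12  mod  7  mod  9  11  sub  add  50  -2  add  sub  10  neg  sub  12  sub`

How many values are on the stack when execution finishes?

5    → 5
-9   → 5 -9
neg  → 5 9
11   → 5 9 11
sub  → 5 -2
idiv → -2
-12  → -2 -12
mod  → -2
7    → -2 7
mod  → -2
9    → -2 9
11   → -2 9 11
sub  → -2 -2
add  → -4
50   → -4 50
-2   → -4 50 -2
add  → -4 48
sub  → -52
10   → -52 10
neg  → -52 -10
sub  → -42
12   → -42 12
sub  → -54

1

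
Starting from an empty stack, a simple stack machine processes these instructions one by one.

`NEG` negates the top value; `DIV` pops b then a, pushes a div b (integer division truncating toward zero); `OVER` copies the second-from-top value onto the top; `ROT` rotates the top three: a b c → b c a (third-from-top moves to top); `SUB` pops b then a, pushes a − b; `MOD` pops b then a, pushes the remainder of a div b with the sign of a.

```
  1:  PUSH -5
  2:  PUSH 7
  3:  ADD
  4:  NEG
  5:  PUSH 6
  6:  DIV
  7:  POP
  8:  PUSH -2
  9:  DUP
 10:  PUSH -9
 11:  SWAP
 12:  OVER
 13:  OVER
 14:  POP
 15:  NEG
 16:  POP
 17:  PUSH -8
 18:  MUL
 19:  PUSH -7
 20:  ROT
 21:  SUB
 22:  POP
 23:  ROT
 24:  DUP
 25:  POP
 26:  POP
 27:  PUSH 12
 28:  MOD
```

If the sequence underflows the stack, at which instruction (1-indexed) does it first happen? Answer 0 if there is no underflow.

PUSH -5 → -5
PUSH 7  → -5 7
ADD     → 2
NEG     → -2
PUSH 6  → -2 6
DIV     → 0
POP     → (empty)
PUSH -2 → -2
DUP     → -2 -2
PUSH -9 → -2 -2 -9
SWAP    → -2 -9 -2
OVER    → -2 -9 -2 -9
OVER    → -2 -9 -2 -9 -2
POP     → -2 -9 -2 -9
NEG     → -2 -9 -2 9
POP     → -2 -9 -2
PUSH -8 → -2 -9 -2 -8
MUL     → -2 -9 16
PUSH -7 → -2 -9 16 -7
ROT     → -2 16 -7 -9
SUB     → -2 16 2
POP     → -2 16
ROT  — needs 3 operands, stack has 2 → underflow

23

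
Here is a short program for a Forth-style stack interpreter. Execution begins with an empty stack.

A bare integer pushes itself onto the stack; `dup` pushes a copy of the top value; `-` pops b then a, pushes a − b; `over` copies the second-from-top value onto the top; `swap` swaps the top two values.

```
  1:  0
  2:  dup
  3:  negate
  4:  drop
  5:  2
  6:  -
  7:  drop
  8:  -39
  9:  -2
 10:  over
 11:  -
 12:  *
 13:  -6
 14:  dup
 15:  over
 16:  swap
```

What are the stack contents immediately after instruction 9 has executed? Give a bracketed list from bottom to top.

0      : 0
dup    : 0 0
negate : 0 0
drop   : 0
2      : 0 2
-      : -2
drop   : (empty)
-39    : -39
-2     : -39 -2

[-39, -2]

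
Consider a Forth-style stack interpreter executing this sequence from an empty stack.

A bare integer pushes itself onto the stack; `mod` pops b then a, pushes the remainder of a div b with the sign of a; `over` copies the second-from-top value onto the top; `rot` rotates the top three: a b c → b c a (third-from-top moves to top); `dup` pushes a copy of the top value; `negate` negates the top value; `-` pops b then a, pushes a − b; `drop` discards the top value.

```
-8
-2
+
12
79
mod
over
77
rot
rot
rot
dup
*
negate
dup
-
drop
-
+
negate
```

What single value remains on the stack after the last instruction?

-8     -> [-8]
-2     -> [-8, -2]
+      -> [-10]
12     -> [-10, 12]
79     -> [-10, 12, 79]
mod    -> [-10, 12]
over   -> [-10, 12, -10]
77     -> [-10, 12, -10, 77]
rot    -> [-10, -10, 77, 12]
rot    -> [-10, 77, 12, -10]
rot    -> [-10, 12, -10, 77]
dup    -> [-10, 12, -10, 77, 77]
*      -> [-10, 12, -10, 5929]
negate -> [-10, 12, -10, -5929]
dup    -> [-10, 12, -10, -5929, -5929]
-      -> [-10, 12, -10, 0]
drop   -> [-10, 12, -10]
-      -> [-10, 22]
+      -> [12]
negate -> [-12]

-12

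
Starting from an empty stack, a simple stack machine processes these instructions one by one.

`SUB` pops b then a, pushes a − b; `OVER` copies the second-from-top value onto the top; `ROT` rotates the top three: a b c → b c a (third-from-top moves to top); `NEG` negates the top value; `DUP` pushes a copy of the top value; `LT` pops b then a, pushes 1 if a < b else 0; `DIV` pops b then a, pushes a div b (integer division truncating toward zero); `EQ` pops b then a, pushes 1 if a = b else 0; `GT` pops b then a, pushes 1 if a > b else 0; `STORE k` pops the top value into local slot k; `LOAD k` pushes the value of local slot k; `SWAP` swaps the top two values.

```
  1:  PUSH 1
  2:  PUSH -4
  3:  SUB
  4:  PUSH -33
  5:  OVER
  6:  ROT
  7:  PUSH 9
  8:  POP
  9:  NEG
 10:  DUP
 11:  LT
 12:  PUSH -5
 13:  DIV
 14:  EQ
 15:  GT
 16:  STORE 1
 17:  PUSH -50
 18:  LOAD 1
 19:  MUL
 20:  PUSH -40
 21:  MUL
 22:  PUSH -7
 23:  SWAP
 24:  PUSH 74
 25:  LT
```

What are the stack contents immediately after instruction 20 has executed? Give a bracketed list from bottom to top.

[0, -40]

PUSH 1   → [1]
PUSH -4  → [1, -4]
SUB      → [5]
PUSH -33 → [5, -33]
OVER     → [5, -33, 5]
ROT      → [-33, 5, 5]
PUSH 9   → [-33, 5, 5, 9]
POP      → [-33, 5, 5]
NEG      → [-33, 5, -5]
DUP      → [-33, 5, -5, -5]
LT       → [-33, 5, 0]
PUSH -5  → [-33, 5, 0, -5]
DIV      → [-33, 5, 0]
EQ       → [-33, 0]
GT       → [0]
STORE 1  → []
PUSH -50 → [-50]
LOAD 1   → [-50, 0]
MUL      → [0]
PUSH -40 → [0, -40]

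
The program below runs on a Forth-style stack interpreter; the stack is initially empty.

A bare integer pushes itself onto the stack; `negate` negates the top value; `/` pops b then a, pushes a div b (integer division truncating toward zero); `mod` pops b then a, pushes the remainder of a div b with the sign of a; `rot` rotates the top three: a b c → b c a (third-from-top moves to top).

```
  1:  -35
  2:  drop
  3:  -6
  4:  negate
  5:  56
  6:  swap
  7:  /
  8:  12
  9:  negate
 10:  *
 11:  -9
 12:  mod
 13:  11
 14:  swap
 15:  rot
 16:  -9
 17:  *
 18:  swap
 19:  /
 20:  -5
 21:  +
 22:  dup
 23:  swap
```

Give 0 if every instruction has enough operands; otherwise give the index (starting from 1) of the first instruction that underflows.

-35    → [-35]
drop   → []
-6     → [-6]
negate → [6]
56     → [6, 56]
swap   → [56, 6]
/      → [9]
12     → [9, 12]
negate → [9, -12]
*      → [-108]
-9     → [-108, -9]
mod    → [0]
11     → [0, 11]
swap   → [11, 0]
rot  — needs 3 operands, stack has 2 → underflow

15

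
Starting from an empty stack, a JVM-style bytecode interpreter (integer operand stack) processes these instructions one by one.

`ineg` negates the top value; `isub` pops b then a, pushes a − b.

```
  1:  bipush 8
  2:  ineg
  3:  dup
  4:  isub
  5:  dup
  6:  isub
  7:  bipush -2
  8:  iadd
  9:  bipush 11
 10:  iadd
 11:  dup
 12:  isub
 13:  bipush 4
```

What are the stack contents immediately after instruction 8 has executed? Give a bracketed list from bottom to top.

[-2]

bipush 8  → [8]
ineg      → [-8]
dup       → [-8, -8]
isub      → [0]
dup       → [0, 0]
isub      → [0]
bipush -2 → [0, -2]
iadd      → [-2]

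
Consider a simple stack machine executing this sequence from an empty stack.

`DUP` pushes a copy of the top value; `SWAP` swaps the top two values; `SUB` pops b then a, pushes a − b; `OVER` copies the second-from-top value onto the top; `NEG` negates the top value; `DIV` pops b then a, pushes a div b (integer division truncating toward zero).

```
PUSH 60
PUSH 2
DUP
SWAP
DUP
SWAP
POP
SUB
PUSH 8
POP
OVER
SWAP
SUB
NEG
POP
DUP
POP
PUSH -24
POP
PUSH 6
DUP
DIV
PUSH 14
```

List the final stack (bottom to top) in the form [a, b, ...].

[60, 1, 14]

PUSH 60  → 60
PUSH 2   → 60 2
DUP      → 60 2 2
SWAP     → 60 2 2
DUP      → 60 2 2 2
SWAP     → 60 2 2 2
POP      → 60 2 2
SUB      → 60 0
PUSH 8   → 60 0 8
POP      → 60 0
OVER     → 60 0 60
SWAP     → 60 60 0
SUB      → 60 60
NEG      → 60 -60
POP      → 60
DUP      → 60 60
POP      → 60
PUSH -24 → 60 -24
POP      → 60
PUSH 6   → 60 6
DUP      → 60 6 6
DIV      → 60 1
PUSH 14  → 60 1 14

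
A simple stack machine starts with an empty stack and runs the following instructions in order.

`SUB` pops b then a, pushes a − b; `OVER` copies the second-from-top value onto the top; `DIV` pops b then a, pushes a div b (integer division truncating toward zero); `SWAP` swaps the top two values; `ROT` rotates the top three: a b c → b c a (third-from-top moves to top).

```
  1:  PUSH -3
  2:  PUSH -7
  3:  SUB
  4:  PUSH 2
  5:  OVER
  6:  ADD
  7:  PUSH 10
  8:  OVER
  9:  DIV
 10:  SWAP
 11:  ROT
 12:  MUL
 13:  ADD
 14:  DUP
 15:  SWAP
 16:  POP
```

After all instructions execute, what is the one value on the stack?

25

PUSH -3 → -3
PUSH -7 → -3 -7
SUB     → 4
PUSH 2  → 4 2
OVER    → 4 2 4
ADD     → 4 6
PUSH 10 → 4 6 10
OVER    → 4 6 10 6
DIV     → 4 6 1
SWAP    → 4 1 6
ROT     → 1 6 4
MUL     → 1 24
ADD     → 25
DUP     → 25 25
SWAP    → 25 25
POP     → 25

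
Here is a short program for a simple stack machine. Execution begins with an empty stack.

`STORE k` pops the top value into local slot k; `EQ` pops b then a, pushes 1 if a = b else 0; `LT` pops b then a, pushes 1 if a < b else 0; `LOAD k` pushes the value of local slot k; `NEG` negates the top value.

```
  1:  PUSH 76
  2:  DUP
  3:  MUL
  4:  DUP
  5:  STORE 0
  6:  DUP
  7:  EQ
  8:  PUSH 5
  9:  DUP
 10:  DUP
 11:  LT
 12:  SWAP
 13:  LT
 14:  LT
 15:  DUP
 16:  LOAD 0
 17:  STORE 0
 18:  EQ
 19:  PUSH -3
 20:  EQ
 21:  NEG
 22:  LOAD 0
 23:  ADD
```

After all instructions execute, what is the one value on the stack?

PUSH 76 → 76
DUP     → 76 76
MUL     → 5776
DUP     → 5776 5776
STORE 0 → 5776
DUP     → 5776 5776
EQ      → 1
PUSH 5  → 1 5
DUP     → 1 5 5
DUP     → 1 5 5 5
LT      → 1 5 0
SWAP    → 1 0 5
LT      → 1 1
LT      → 0
DUP     → 0 0
LOAD 0  → 0 0 5776
STORE 0 → 0 0
EQ      → 1
PUSH -3 → 1 -3
EQ      → 0
NEG     → 0
LOAD 0  → 0 5776
ADD     → 5776

5776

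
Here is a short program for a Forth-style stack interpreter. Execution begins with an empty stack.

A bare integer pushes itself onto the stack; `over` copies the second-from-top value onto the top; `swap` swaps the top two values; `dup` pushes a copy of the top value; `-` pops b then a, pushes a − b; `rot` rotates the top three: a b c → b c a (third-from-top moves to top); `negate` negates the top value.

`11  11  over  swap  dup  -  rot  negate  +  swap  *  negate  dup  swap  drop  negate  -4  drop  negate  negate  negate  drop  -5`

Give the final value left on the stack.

11     : [11]
11     : [11, 11]
over   : [11, 11, 11]
swap   : [11, 11, 11]
dup    : [11, 11, 11, 11]
-      : [11, 11, 0]
rot    : [11, 0, 11]
negate : [11, 0, -11]
+      : [11, -11]
swap   : [-11, 11]
*      : [-121]
negate : [121]
dup    : [121, 121]
swap   : [121, 121]
drop   : [121]
negate : [-121]
-4     : [-121, -4]
drop   : [-121]
negate : [121]
negate : [-121]
negate : [121]
drop   : []
-5     : [-5]

-5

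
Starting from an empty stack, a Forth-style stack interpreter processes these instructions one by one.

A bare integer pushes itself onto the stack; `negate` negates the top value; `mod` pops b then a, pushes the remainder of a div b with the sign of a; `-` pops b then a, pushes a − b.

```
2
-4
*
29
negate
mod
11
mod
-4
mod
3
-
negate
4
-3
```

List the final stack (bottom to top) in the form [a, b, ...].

2      → [2]
-4     → [2, -4]
*      → [-8]
29     → [-8, 29]
negate → [-8, -29]
mod    → [-8]
11     → [-8, 11]
mod    → [-8]
-4     → [-8, -4]
mod    → [0]
3      → [0, 3]
-      → [-3]
negate → [3]
4      → [3, 4]
-3     → [3, 4, -3]

[3, 4, -3]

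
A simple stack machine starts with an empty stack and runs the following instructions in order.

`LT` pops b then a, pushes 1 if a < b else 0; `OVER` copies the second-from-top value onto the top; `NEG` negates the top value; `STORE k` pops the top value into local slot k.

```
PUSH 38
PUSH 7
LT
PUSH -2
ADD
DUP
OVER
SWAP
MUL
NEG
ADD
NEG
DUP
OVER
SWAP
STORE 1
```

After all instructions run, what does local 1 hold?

6

PUSH 38 : 38
PUSH 7  : 38 7
LT      : 0
PUSH -2 : 0 -2
ADD     : -2
DUP     : -2 -2
OVER    : -2 -2 -2
SWAP    : -2 -2 -2
MUL     : -2 4
NEG     : -2 -4
ADD     : -6
NEG     : 6
DUP     : 6 6
OVER    : 6 6 6
SWAP    : 6 6 6
STORE 1 : 6 6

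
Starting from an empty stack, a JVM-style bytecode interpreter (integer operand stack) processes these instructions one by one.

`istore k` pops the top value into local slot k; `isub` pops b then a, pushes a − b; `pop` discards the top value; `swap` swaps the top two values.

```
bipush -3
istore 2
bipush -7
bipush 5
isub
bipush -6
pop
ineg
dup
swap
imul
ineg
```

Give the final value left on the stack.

-144

bipush -3 : [-3]
istore 2  : []
bipush -7 : [-7]
bipush 5  : [-7, 5]
isub      : [-12]
bipush -6 : [-12, -6]
pop       : [-12]
ineg      : [12]
dup       : [12, 12]
swap      : [12, 12]
imul      : [144]
ineg      : [-144]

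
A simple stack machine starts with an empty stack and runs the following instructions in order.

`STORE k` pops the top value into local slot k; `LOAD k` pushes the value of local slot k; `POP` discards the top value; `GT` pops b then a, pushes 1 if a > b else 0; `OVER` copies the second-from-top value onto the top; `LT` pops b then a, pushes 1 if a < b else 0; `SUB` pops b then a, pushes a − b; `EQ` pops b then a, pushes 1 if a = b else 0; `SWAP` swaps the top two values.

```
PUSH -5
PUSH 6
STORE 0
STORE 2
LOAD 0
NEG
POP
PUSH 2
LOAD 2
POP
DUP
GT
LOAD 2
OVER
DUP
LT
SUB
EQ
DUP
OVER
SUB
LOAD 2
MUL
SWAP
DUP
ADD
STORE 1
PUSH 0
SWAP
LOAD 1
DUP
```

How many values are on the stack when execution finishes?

4

PUSH -5 -> -5
PUSH 6  -> -5 6
STORE 0 -> -5
STORE 2 -> (empty)
LOAD 0  -> 6
NEG     -> -6
POP     -> (empty)
PUSH 2  -> 2
LOAD 2  -> 2 -5
POP     -> 2
DUP     -> 2 2
GT      -> 0
LOAD 2  -> 0 -5
OVER    -> 0 -5 0
DUP     -> 0 -5 0 0
LT      -> 0 -5 0
SUB     -> 0 -5
EQ      -> 0
DUP     -> 0 0
OVER    -> 0 0 0
SUB     -> 0 0
LOAD 2  -> 0 0 -5
MUL     -> 0 0
SWAP    -> 0 0
DUP     -> 0 0 0
ADD     -> 0 0
STORE 1 -> 0
PUSH 0  -> 0 0
SWAP    -> 0 0
LOAD 1  -> 0 0 0
DUP     -> 0 0 0 0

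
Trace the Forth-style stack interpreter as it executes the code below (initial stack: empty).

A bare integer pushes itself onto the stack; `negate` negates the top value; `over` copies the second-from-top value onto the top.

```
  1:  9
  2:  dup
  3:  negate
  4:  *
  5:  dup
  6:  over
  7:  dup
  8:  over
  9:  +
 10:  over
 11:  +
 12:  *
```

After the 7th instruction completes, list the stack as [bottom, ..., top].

[-81, -81, -81, -81]

9      → 9
dup    → 9 9
negate → 9 -9
*      → -81
dup    → -81 -81
over   → -81 -81 -81
dup    → -81 -81 -81 -81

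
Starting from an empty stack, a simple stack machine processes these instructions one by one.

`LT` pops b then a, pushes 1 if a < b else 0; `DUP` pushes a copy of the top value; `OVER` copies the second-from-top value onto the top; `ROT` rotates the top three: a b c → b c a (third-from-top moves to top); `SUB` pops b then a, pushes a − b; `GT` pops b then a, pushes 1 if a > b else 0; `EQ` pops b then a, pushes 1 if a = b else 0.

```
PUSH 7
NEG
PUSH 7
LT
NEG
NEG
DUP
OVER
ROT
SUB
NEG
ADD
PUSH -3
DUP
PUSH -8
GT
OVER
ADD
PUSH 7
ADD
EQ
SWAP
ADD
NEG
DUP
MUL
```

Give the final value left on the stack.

1

PUSH 7  → [7]
NEG     → [-7]
PUSH 7  → [-7, 7]
LT      → [1]
NEG     → [-1]
NEG     → [1]
DUP     → [1, 1]
OVER    → [1, 1, 1]
ROT     → [1, 1, 1]
SUB     → [1, 0]
NEG     → [1, 0]
ADD     → [1]
PUSH -3 → [1, -3]
DUP     → [1, -3, -3]
PUSH -8 → [1, -3, -3, -8]
GT      → [1, -3, 1]
OVER    → [1, -3, 1, -3]
ADD     → [1, -3, -2]
PUSH 7  → [1, -3, -2, 7]
ADD     → [1, -3, 5]
EQ      → [1, 0]
SWAP    → [0, 1]
ADD     → [1]
NEG     → [-1]
DUP     → [-1, -1]
MUL     → [1]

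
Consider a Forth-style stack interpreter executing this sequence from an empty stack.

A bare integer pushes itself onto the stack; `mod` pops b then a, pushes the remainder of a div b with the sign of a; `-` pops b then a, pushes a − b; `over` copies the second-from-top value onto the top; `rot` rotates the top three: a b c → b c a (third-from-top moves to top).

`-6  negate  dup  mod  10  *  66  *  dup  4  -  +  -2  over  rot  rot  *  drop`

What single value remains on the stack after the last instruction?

-6      [-6]
negate  [6]
dup     [6, 6]
mod     [0]
10      [0, 10]
*       [0]
66      [0, 66]
*       [0]
dup     [0, 0]
4       [0, 0, 4]
-       [0, -4]
+       [-4]
-2      [-4, -2]
over    [-4, -2, -4]
rot     [-2, -4, -4]
rot     [-4, -4, -2]
*       [-4, 8]
drop    [-4]

-4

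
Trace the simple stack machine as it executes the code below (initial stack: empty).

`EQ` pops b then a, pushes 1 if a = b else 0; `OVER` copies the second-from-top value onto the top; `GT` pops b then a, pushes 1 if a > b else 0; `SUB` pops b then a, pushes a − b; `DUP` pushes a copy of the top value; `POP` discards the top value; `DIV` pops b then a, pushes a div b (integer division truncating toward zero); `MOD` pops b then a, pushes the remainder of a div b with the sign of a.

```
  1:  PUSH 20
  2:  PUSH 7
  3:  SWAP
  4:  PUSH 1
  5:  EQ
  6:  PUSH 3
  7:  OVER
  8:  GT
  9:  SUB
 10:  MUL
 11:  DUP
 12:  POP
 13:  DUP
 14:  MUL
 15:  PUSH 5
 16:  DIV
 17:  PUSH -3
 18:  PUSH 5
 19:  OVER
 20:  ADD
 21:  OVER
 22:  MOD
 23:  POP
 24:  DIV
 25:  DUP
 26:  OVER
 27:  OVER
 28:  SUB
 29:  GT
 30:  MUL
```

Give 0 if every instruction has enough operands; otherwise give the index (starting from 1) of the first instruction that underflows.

0

PUSH 20 -> 20
PUSH 7  -> 20 7
SWAP    -> 7 20
PUSH 1  -> 7 20 1
EQ      -> 7 0
PUSH 3  -> 7 0 3
OVER    -> 7 0 3 0
GT      -> 7 0 1
SUB     -> 7 -1
MUL     -> -7
DUP     -> -7 -7
POP     -> -7
DUP     -> -7 -7
MUL     -> 49
PUSH 5  -> 49 5
DIV     -> 9
PUSH -3 -> 9 -3
PUSH 5  -> 9 -3 5
OVER    -> 9 -3 5 -3
ADD     -> 9 -3 2
OVER    -> 9 -3 2 -3
MOD     -> 9 -3 2
POP     -> 9 -3
DIV     -> -3
DUP     -> -3 -3
OVER    -> -3 -3 -3
OVER    -> -3 -3 -3 -3
SUB     -> -3 -3 0
GT      -> -3 0
MUL     -> 0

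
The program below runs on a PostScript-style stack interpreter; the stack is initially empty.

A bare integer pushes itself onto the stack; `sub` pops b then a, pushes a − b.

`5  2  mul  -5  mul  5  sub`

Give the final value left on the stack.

5   -> [5]
2   -> [5, 2]
mul -> [10]
-5  -> [10, -5]
mul -> [-50]
5   -> [-50, 5]
sub -> [-55]

-55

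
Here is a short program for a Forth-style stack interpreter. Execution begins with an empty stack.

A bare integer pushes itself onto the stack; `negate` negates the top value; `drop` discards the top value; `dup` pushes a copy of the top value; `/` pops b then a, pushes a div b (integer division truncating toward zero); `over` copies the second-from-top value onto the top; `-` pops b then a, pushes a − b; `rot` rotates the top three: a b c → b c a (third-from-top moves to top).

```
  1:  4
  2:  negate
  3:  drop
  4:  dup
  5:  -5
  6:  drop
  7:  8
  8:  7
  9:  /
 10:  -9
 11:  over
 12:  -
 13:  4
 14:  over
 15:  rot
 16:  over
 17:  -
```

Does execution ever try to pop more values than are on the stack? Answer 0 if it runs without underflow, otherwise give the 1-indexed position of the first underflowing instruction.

4

4      : 4
negate : -4
drop   : (empty)
dup  — needs 1 operand, stack has 0 → underflow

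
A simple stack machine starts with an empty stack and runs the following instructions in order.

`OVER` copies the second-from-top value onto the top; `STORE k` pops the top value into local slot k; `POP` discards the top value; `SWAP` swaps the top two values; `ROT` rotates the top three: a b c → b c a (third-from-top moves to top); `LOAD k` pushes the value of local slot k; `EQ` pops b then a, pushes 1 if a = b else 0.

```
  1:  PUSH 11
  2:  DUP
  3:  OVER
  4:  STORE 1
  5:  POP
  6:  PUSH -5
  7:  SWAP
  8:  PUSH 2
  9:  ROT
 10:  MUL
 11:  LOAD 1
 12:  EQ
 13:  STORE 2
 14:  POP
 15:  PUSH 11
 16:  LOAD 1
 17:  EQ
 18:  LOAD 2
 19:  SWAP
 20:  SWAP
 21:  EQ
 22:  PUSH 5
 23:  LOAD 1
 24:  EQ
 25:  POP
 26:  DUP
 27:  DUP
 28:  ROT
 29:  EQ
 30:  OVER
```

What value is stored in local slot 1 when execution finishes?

11

PUSH 11 : [11]
DUP     : [11, 11]
OVER    : [11, 11, 11]
STORE 1 : [11, 11]
POP     : [11]
PUSH -5 : [11, -5]
SWAP    : [-5, 11]
PUSH 2  : [-5, 11, 2]
ROT     : [11, 2, -5]
MUL     : [11, -10]
LOAD 1  : [11, -10, 11]
EQ      : [11, 0]
STORE 2 : [11]
POP     : []
PUSH 11 : [11]
LOAD 1  : [11, 11]
EQ      : [1]
LOAD 2  : [1, 0]
SWAP    : [0, 1]
SWAP    : [1, 0]
EQ      : [0]
PUSH 5  : [0, 5]
LOAD 1  : [0, 5, 11]
EQ      : [0, 0]
POP     : [0]
DUP     : [0, 0]
DUP     : [0, 0, 0]
ROT     : [0, 0, 0]
EQ      : [0, 1]
OVER    : [0, 1, 0]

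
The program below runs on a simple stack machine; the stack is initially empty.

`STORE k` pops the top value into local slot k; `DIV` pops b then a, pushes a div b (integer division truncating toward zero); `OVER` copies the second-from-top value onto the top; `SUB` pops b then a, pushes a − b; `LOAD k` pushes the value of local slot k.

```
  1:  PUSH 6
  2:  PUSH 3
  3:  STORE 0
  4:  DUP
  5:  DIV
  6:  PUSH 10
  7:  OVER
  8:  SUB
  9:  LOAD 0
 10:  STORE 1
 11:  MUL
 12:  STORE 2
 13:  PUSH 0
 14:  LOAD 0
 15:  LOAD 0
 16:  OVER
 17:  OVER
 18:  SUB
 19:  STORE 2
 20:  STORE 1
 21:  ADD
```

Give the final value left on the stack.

3

PUSH 6  : [6]
PUSH 3  : [6, 3]
STORE 0 : [6]
DUP     : [6, 6]
DIV     : [1]
PUSH 10 : [1, 10]
OVER    : [1, 10, 1]
SUB     : [1, 9]
LOAD 0  : [1, 9, 3]
STORE 1 : [1, 9]
MUL     : [9]
STORE 2 : []
PUSH 0  : [0]
LOAD 0  : [0, 3]
LOAD 0  : [0, 3, 3]
OVER    : [0, 3, 3, 3]
OVER    : [0, 3, 3, 3, 3]
SUB     : [0, 3, 3, 0]
STORE 2 : [0, 3, 3]
STORE 1 : [0, 3]
ADD     : [3]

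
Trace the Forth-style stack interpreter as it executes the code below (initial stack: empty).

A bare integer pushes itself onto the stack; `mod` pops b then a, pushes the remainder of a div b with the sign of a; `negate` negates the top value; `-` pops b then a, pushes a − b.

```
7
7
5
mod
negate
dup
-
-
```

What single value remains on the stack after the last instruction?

7

7      → [7]
7      → [7, 7]
5      → [7, 7, 5]
mod    → [7, 2]
negate → [7, -2]
dup    → [7, -2, -2]
-      → [7, 0]
-      → [7]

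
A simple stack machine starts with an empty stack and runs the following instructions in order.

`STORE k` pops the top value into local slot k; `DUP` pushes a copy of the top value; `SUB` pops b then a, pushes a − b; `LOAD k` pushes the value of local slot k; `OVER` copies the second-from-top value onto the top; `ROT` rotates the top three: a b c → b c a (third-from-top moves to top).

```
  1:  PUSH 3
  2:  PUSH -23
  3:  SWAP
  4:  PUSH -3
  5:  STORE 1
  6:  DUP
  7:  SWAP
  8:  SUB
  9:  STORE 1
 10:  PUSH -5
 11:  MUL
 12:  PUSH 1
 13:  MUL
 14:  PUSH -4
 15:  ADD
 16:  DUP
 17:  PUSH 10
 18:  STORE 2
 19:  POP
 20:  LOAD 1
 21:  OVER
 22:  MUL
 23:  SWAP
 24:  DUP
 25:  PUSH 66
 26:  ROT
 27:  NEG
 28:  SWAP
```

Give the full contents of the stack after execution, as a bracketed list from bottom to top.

[0, 111, -111, 66]

PUSH 3    [3]
PUSH -23  [3, -23]
SWAP      [-23, 3]
PUSH -3   [-23, 3, -3]
STORE 1   [-23, 3]
DUP       [-23, 3, 3]
SWAP      [-23, 3, 3]
SUB       [-23, 0]
STORE 1   [-23]
PUSH -5   [-23, -5]
MUL       [115]
PUSH 1    [115, 1]
MUL       [115]
PUSH -4   [115, -4]
ADD       [111]
DUP       [111, 111]
PUSH 10   [111, 111, 10]
STORE 2   [111, 111]
POP       [111]
LOAD 1    [111, 0]
OVER      [111, 0, 111]
MUL       [111, 0]
SWAP      [0, 111]
DUP       [0, 111, 111]
PUSH 66   [0, 111, 111, 66]
ROT       [0, 111, 66, 111]
NEG       [0, 111, 66, -111]
SWAP      [0, 111, -111, 66]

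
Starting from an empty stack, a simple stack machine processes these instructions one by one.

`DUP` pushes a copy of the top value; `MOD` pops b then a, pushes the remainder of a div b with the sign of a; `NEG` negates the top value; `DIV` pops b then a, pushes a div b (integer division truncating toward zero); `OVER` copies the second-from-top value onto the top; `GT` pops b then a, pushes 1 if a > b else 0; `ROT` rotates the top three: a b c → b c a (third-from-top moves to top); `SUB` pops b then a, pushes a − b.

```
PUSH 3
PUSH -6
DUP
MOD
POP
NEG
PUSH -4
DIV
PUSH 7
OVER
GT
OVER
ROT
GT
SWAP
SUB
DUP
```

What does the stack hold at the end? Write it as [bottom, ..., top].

PUSH 3  : 3
PUSH -6 : 3 -6
DUP     : 3 -6 -6
MOD     : 3 0
POP     : 3
NEG     : -3
PUSH -4 : -3 -4
DIV     : 0
PUSH 7  : 0 7
OVER    : 0 7 0
GT      : 0 1
OVER    : 0 1 0
ROT     : 1 0 0
GT      : 1 0
SWAP    : 0 1
SUB     : -1
DUP     : -1 -1

[-1, -1]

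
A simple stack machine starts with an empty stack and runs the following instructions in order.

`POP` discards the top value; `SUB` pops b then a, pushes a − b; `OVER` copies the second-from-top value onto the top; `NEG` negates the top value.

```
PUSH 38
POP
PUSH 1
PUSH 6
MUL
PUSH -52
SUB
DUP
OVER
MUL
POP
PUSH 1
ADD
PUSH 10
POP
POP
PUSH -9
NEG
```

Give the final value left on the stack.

PUSH 38   38
POP       (empty)
PUSH 1    1
PUSH 6    1 6
MUL       6
PUSH -52  6 -52
SUB       58
DUP       58 58
OVER      58 58 58
MUL       58 3364
POP       58
PUSH 1    58 1
ADD       59
PUSH 10   59 10
POP       59
POP       (empty)
PUSH -9   -9
NEG       9

9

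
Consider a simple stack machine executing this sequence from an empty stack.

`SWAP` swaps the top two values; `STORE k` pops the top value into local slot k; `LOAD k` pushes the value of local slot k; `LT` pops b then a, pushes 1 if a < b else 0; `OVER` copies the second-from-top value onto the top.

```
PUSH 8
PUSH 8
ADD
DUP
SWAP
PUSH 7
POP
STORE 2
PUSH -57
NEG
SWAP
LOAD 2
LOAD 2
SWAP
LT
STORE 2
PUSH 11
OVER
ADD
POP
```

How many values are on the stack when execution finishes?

2

PUSH 8   -> 8
PUSH 8   -> 8 8
ADD      -> 16
DUP      -> 16 16
SWAP     -> 16 16
PUSH 7   -> 16 16 7
POP      -> 16 16
STORE 2  -> 16
PUSH -57 -> 16 -57
NEG      -> 16 57
SWAP     -> 57 16
LOAD 2   -> 57 16 16
LOAD 2   -> 57 16 16 16
SWAP     -> 57 16 16 16
LT       -> 57 16 0
STORE 2  -> 57 16
PUSH 11  -> 57 16 11
OVER     -> 57 16 11 16
ADD      -> 57 16 27
POP      -> 57 16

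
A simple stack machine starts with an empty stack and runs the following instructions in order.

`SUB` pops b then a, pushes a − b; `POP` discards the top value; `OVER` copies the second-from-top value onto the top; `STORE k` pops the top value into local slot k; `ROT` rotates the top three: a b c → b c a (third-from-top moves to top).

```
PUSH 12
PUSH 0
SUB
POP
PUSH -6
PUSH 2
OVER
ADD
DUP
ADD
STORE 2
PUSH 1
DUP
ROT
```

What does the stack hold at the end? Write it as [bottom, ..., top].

[1, 1, -6]

PUSH 12  [12]
PUSH 0   [12, 0]
SUB      [12]
POP      []
PUSH -6  [-6]
PUSH 2   [-6, 2]
OVER     [-6, 2, -6]
ADD      [-6, -4]
DUP      [-6, -4, -4]
ADD      [-6, -8]
STORE 2  [-6]
PUSH 1   [-6, 1]
DUP      [-6, 1, 1]
ROT      [1, 1, -6]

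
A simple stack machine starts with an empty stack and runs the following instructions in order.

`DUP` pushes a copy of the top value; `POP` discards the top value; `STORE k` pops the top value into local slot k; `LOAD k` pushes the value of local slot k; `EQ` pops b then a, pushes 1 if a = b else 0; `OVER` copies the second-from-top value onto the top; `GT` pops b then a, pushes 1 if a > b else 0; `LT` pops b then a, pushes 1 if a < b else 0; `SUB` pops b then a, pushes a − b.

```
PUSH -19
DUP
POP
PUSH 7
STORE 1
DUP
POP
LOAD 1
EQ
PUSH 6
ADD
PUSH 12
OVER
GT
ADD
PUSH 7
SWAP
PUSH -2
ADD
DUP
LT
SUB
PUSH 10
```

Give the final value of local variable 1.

7

PUSH -19  -19
DUP       -19 -19
POP       -19
PUSH 7    -19 7
STORE 1   -19
DUP       -19 -19
POP       -19
LOAD 1    -19 7
EQ        0
PUSH 6    0 6
ADD       6
PUSH 12   6 12
OVER      6 12 6
GT        6 1
ADD       7
PUSH 7    7 7
SWAP      7 7
PUSH -2   7 7 -2
ADD       7 5
DUP       7 5 5
LT        7 0
SUB       7
PUSH 10   7 10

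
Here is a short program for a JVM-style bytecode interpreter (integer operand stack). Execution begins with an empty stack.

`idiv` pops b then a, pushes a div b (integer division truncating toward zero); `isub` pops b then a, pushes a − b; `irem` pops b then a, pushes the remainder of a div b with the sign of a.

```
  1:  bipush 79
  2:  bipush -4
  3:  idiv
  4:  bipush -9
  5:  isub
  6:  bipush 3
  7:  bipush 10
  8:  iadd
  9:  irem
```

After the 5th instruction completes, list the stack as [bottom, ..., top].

bipush 79  [79]
bipush -4  [79, -4]
idiv       [-19]
bipush -9  [-19, -9]
isub       [-10]

[-10]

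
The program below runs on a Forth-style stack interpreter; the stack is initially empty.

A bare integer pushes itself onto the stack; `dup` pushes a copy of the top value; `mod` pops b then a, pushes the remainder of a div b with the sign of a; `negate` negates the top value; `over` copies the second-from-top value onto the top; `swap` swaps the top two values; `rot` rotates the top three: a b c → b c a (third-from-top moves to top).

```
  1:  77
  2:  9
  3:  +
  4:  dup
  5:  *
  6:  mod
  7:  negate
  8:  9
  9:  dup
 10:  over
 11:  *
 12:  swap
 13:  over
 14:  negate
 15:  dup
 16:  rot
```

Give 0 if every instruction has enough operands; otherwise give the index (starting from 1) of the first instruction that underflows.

6

77  → 77
9   → 77 9
+   → 86
dup → 86 86
*   → 7396
mod  — needs 2 operands, stack has 1 → underflow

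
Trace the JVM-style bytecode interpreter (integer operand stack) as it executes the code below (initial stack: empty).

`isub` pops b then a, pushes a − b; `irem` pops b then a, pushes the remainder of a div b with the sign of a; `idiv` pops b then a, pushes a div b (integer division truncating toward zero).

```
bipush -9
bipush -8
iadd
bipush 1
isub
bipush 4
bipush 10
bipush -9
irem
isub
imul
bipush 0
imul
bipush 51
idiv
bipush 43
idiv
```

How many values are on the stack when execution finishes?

bipush -9 : [-9]
bipush -8 : [-9, -8]
iadd      : [-17]
bipush 1  : [-17, 1]
isub      : [-18]
bipush 4  : [-18, 4]
bipush 10 : [-18, 4, 10]
bipush -9 : [-18, 4, 10, -9]
irem      : [-18, 4, 1]
isub      : [-18, 3]
imul      : [-54]
bipush 0  : [-54, 0]
imul      : [0]
bipush 51 : [0, 51]
idiv      : [0]
bipush 43 : [0, 43]
idiv      : [0]

1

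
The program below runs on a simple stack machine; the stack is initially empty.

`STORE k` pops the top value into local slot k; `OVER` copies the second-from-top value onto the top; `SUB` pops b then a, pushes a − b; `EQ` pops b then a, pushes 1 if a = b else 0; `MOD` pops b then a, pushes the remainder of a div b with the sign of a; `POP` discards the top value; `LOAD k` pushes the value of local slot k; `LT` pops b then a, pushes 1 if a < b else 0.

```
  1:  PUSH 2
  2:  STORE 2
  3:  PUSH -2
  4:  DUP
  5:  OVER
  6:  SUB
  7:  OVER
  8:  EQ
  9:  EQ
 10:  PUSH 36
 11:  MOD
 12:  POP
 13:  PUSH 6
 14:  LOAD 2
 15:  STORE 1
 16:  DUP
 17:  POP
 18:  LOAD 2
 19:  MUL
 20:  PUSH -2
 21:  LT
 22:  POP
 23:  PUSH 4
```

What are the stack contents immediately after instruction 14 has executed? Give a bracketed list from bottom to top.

PUSH 2  -> [2]
STORE 2 -> []
PUSH -2 -> [-2]
DUP     -> [-2, -2]
OVER    -> [-2, -2, -2]
SUB     -> [-2, 0]
OVER    -> [-2, 0, -2]
EQ      -> [-2, 0]
EQ      -> [0]
PUSH 36 -> [0, 36]
MOD     -> [0]
POP     -> []
PUSH 6  -> [6]
LOAD 2  -> [6, 2]

[6, 2]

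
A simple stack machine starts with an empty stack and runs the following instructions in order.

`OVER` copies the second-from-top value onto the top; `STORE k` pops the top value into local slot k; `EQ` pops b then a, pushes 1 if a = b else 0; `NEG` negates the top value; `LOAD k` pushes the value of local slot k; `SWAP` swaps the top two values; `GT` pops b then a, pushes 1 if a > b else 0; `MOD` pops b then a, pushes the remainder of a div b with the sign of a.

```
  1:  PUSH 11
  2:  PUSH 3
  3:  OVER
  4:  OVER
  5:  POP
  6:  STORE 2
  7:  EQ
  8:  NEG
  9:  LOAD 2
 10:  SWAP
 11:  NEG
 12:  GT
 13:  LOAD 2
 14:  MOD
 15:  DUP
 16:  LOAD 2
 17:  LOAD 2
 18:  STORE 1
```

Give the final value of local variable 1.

PUSH 11 -> [11]
PUSH 3  -> [11, 3]
OVER    -> [11, 3, 11]
OVER    -> [11, 3, 11, 3]
POP     -> [11, 3, 11]
STORE 2 -> [11, 3]
EQ      -> [0]
NEG     -> [0]
LOAD 2  -> [0, 11]
SWAP    -> [11, 0]
NEG     -> [11, 0]
GT      -> [1]
LOAD 2  -> [1, 11]
MOD     -> [1]
DUP     -> [1, 1]
LOAD 2  -> [1, 1, 11]
LOAD 2  -> [1, 1, 11, 11]
STORE 1 -> [1, 1, 11]

11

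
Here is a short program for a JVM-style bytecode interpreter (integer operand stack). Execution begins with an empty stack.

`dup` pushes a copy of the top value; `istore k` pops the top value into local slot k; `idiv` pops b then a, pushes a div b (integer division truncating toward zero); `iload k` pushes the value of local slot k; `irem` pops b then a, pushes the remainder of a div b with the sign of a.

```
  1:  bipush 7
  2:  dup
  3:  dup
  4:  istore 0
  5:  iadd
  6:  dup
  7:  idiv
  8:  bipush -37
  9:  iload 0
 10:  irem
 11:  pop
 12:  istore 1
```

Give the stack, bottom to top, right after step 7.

[1]

bipush 7 -> 7
dup      -> 7 7
dup      -> 7 7 7
istore 0 -> 7 7
iadd     -> 14
dup      -> 14 14
idiv     -> 1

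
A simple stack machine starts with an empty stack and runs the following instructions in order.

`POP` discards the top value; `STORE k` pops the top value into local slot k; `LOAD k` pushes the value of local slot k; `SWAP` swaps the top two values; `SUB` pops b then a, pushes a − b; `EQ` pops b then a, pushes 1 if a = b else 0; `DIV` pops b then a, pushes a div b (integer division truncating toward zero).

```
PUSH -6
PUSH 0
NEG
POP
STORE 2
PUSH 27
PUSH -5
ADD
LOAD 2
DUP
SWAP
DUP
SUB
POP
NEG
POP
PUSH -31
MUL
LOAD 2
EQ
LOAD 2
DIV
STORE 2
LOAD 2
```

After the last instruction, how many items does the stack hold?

PUSH -6  → -6
PUSH 0   → -6 0
NEG      → -6 0
POP      → -6
STORE 2  → (empty)
PUSH 27  → 27
PUSH -5  → 27 -5
ADD      → 22
LOAD 2   → 22 -6
DUP      → 22 -6 -6
SWAP     → 22 -6 -6
DUP      → 22 -6 -6 -6
SUB      → 22 -6 0
POP      → 22 -6
NEG      → 22 6
POP      → 22
PUSH -31 → 22 -31
MUL      → -682
LOAD 2   → -682 -6
EQ       → 0
LOAD 2   → 0 -6
DIV      → 0
STORE 2  → (empty)
LOAD 2   → 0

1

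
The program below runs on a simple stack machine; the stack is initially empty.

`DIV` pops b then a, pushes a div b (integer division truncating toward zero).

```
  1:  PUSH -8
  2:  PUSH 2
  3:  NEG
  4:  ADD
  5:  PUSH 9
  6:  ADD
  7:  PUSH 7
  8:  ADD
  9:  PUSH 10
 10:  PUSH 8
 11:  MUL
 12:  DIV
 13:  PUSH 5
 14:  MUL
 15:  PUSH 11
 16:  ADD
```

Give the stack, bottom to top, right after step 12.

PUSH -8 -> [-8]
PUSH 2  -> [-8, 2]
NEG     -> [-8, -2]
ADD     -> [-10]
PUSH 9  -> [-10, 9]
ADD     -> [-1]
PUSH 7  -> [-1, 7]
ADD     -> [6]
PUSH 10 -> [6, 10]
PUSH 8  -> [6, 10, 8]
MUL     -> [6, 80]
DIV     -> [0]

[0]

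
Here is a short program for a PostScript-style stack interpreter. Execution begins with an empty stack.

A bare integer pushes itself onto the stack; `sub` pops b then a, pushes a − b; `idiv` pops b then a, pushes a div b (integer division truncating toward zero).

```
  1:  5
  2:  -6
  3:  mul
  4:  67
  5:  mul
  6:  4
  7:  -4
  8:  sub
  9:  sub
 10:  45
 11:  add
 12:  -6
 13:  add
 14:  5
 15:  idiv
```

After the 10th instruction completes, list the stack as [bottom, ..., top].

[-2018, 45]

5   -> 5
-6  -> 5 -6
mul -> -30
67  -> -30 67
mul -> -2010
4   -> -2010 4
-4  -> -2010 4 -4
sub -> -2010 8
sub -> -2018
45  -> -2018 45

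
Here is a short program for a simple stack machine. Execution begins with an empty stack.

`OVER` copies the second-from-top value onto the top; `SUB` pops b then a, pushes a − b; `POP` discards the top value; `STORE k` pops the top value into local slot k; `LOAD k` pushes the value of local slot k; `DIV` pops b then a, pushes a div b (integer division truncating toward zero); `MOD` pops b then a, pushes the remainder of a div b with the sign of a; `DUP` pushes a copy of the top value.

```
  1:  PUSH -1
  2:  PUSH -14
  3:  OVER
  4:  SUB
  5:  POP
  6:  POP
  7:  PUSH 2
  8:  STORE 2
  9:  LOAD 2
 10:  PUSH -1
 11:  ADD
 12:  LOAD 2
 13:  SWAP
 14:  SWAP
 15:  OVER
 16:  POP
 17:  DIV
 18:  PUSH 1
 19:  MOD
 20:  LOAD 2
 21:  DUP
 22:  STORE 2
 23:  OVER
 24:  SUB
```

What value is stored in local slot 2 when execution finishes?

2

PUSH -1   [-1]
PUSH -14  [-1, -14]
OVER      [-1, -14, -1]
SUB       [-1, -13]
POP       [-1]
POP       []
PUSH 2    [2]
STORE 2   []
LOAD 2    [2]
PUSH -1   [2, -1]
ADD       [1]
LOAD 2    [1, 2]
SWAP      [2, 1]
SWAP      [1, 2]
OVER      [1, 2, 1]
POP       [1, 2]
DIV       [0]
PUSH 1    [0, 1]
MOD       [0]
LOAD 2    [0, 2]
DUP       [0, 2, 2]
STORE 2   [0, 2]
OVER      [0, 2, 0]
SUB       [0, 2]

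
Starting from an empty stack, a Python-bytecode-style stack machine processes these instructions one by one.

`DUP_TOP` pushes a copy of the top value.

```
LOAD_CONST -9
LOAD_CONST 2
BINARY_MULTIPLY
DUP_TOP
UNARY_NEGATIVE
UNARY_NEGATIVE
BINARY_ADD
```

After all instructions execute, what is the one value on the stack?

LOAD_CONST -9   : [-9]
LOAD_CONST 2    : [-9, 2]
BINARY_MULTIPLY : [-18]
DUP_TOP         : [-18, -18]
UNARY_NEGATIVE  : [-18, 18]
UNARY_NEGATIVE  : [-18, -18]
BINARY_ADD      : [-36]

-36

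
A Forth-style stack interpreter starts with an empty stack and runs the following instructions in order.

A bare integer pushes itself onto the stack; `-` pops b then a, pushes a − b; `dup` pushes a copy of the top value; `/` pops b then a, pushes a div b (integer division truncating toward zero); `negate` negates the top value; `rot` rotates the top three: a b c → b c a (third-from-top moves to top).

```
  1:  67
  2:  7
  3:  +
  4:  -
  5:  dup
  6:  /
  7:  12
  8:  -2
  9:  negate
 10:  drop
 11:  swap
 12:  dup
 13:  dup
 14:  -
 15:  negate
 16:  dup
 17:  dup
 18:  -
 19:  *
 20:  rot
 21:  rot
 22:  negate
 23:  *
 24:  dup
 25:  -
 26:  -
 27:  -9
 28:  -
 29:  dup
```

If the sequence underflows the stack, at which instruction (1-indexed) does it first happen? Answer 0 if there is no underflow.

4

67  67
7   67 7
+   74
-  — needs 2 operands, stack has 1 → underflow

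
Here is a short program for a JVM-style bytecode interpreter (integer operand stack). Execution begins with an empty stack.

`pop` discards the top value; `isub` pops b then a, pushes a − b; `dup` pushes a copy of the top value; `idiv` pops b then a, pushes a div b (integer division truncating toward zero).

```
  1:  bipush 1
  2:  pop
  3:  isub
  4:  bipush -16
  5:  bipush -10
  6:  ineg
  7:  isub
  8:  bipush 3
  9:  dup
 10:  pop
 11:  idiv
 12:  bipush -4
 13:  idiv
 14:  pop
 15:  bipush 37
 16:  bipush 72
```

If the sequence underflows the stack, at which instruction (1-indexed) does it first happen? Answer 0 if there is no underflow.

bipush 1 -> [1]
pop      -> []
isub  — needs 2 operands, stack has 0 → underflow

3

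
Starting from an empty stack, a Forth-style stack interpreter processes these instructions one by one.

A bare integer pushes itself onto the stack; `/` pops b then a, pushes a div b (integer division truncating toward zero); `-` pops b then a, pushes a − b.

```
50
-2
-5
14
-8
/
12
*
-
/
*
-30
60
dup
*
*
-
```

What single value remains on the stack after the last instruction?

108000

50   50
-2   50 -2
-5   50 -2 -5
14   50 -2 -5 14
-8   50 -2 -5 14 -8
/    50 -2 -5 -1
12   50 -2 -5 -1 12
*    50 -2 -5 -12
-    50 -2 7
/    50 0
*    0
-30  0 -30
60   0 -30 60
dup  0 -30 60 60
*    0 -30 3600
*    0 -108000
-    108000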